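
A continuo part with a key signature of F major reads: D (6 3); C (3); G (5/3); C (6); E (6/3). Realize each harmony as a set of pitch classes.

D, F, Bb | C, E, G | G, Bb, D | C, E, A | E, G, C

D (6/3): D, F, Bb.
C (5/3): C, E, G.
G (5/3): G, Bb, D.
C (6/3): C, E, A.
E (6/3): E, G, C.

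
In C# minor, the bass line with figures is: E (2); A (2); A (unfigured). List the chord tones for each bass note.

E, F#, A, C# | A, B, D#, F# | A, C#, E

E (6/4/2): E, F#, A, C#.
A (6/4/2): A, B, D#, F#.
A (5/3): A, C#, E.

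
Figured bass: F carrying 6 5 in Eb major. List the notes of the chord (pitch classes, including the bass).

The written figures 6 5 are shorthand for 6/5/3: the 3 is implied.
A third above F in this key is Ab.
A fifth above F in this key is C.
A sixth above F in this key is D.
Together with the bass F, this spells D half-diminished seventh in first inversion.

F, Ab, C, D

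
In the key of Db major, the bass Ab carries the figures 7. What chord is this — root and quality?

Ab dominant seventh

The figures 7 indicate a seventh chord in root position.
In root position the bass is the root, so the root is Ab.
The chord tones are Ab, C, Eb, Gb, giving Ab dominant seventh.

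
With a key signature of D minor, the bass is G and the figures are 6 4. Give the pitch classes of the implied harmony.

A fourth above G in this key is C.
A sixth above G in this key is E.
Together with the bass G, this spells C major in second inversion.

G, C, E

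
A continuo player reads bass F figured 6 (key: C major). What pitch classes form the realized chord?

F, A, D

The written figures 6 are shorthand for 6/3: the 3 is implied.
A third above F in this key is A.
A sixth above F in this key is D.
Together with the bass F, this spells D minor in first inversion.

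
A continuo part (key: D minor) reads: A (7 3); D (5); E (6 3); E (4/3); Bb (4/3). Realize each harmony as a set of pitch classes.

A (7/5/3): A, C, E, G.
D (5/3): D, F, A.
E (6/3): E, G, C.
E (6/4/3): E, G, A, C.
Bb (6/4/3): Bb, D, E, G.

A, C, E, G | D, F, A | E, G, C | E, G, A, C | Bb, D, E, G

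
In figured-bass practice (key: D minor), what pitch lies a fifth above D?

A

Counting 4 letter steps above D lands on A; in D minor, that letter is A.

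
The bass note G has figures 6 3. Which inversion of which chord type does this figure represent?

Intervals of 6/3 above the bass form a triad; the bass is the third, so this is first inversion.

triad, first inversion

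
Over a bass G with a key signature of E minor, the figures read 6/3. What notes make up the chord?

A third above G in this key is B.
A sixth above G in this key is E.
Together with the bass G, this spells E minor in first inversion.

G, B, E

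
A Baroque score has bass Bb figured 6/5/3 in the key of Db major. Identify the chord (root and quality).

Gb major seventh

The figures 6/5/3 indicate a seventh chord in first inversion.
In first inversion the root lies a sixth above the bass: a sixth above Bb in Db major is Gb.
The chord tones are Bb, Db, F, Gb, giving Gb major seventh.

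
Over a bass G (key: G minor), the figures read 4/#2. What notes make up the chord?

The written figures 4/#2 are shorthand for 6/4/2: the 6 is implied.
A second above G in this key is A, raised to A# by the sharp.
A fourth above G in this key is C.
A sixth above G in this key is Eb.

G, A#, C, Eb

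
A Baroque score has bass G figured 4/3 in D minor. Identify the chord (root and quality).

The figures 4/3 indicate a seventh chord in second inversion.
In second inversion the root lies a fourth above the bass: a fourth above G in D minor is C.
The chord tones are G, Bb, C, E, giving C dominant seventh.

C dominant seventh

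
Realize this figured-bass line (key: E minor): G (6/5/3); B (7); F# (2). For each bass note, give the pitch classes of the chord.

G, B, D, E | B, D, F#, A | F#, G, B, D

G (6/5/3): G, B, D, E.
B (7/5/3): B, D, F#, A.
F# (6/4/2): F#, G, B, D.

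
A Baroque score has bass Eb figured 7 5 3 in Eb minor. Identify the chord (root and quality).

Eb minor seventh

The figures 7 5 3 indicate a seventh chord in root position.
In root position the bass is the root, so the root is Eb.
The chord tones are Eb, Gb, Bb, Db, giving Eb minor seventh.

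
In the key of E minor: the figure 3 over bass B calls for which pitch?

D

Counting 2 letter steps above B lands on D; in E minor, that letter is D.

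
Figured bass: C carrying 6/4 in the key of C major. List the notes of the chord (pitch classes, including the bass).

A fourth above C in this key is F.
A sixth above C in this key is A.
Together with the bass C, this spells F major in second inversion.

C, F, A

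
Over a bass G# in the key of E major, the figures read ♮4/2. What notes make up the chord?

The written figures ♮4/2 are shorthand for 6/4/2: the 6 is implied.
A second above G# in this key is A.
A fourth above G# in this key is C#, made natural (C) by the ♮ figure.
A sixth above G# in this key is E.
Together with the bass G#, this spells A minor-major seventh in third inversion.

G#, A, C, E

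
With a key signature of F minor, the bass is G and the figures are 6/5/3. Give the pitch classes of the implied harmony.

A third above G in this key is Bb.
A fifth above G in this key is Db.
A sixth above G in this key is Eb.
Together with the bass G, this spells Eb dominant seventh in first inversion.

G, Bb, Db, Eb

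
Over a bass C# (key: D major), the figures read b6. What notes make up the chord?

The written figures b6 are shorthand for 6/3: the 3 is implied.
A third above C# in this key is E.
A sixth above C# in this key is A, lowered to Ab by the flat.

C#, E, Ab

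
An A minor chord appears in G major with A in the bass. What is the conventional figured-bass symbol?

A is the root of A minor, so the chord is in root position.
A triad in root position is figured 5/3, conventionally abbreviated (no figures — root-position triad).

no figures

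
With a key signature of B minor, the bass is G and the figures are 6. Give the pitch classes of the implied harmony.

The written figures 6 are shorthand for 6/3: the 3 is implied.
A third above G in this key is B.
A sixth above G in this key is E.
Together with the bass G, this spells E minor in first inversion.

G, B, E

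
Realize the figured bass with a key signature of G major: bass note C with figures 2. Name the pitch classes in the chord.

C, D, F#, A

The written figures 2 are shorthand for 6/4/2: the 6/4 are implied.
A second above C in this key is D.
A fourth above C in this key is F#.
A sixth above C in this key is A.
Together with the bass C, this spells D dominant seventh in third inversion.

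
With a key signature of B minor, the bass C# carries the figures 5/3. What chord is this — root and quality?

C# diminished

The figures 5/3 indicate a triad in root position.
In root position the bass is the root, so the root is C#.
The chord tones are C#, E, G, giving C# diminished.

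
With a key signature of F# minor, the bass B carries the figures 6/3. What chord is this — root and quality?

G# diminished

The figures 6/3 indicate a triad in first inversion.
In first inversion the root lies a sixth above the bass: a sixth above B in F# minor is G#.
The chord tones are B, D, G#, giving G# diminished.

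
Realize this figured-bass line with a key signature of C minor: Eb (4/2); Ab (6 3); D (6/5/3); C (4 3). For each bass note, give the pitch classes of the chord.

Eb, F, Ab, C | Ab, C, F | D, F, Ab, Bb | C, Eb, F, Ab

Eb (6/4/2): Eb, F, Ab, C.
Ab (6/3): Ab, C, F.
D (6/5/3): D, F, Ab, Bb.
C (6/4/3): C, Eb, F, Ab.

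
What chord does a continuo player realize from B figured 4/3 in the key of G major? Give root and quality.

E minor seventh

The figures 4/3 indicate a seventh chord in second inversion.
In second inversion the root lies a fourth above the bass: a fourth above B in G major is E.
The chord tones are B, D, E, G, giving E minor seventh.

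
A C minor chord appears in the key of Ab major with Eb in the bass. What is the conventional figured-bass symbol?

6

Eb is the third of C minor, so the chord is in first inversion.
A triad in first inversion is figured 6/3, conventionally abbreviated 6.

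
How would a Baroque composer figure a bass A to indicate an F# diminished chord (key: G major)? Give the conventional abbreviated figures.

6

A is the third of F# diminished, so the chord is in first inversion.
A triad in first inversion is figured 6/3, conventionally abbreviated 6.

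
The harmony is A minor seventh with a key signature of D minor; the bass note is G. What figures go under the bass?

G is the seventh of A minor seventh, so the chord is in third inversion.
A seventh chord in third inversion is figured 6/4/2, conventionally abbreviated 4/2.

4/2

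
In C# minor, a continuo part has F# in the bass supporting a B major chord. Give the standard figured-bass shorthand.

6/4

F# is the fifth of B major, so the chord is in second inversion.
A triad in second inversion is figured 6/4, conventionally abbreviated 6/4.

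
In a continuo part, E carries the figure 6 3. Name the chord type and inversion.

Intervals of 6/3 above the bass form a triad; the bass is the third, so this is first inversion.

triad, first inversion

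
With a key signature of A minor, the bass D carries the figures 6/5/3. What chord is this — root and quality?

The figures 6/5/3 indicate a seventh chord in first inversion.
In first inversion the root lies a sixth above the bass: a sixth above D in A minor is B.
The chord tones are D, F, A, B, giving B half-diminished seventh.

B half-diminished seventh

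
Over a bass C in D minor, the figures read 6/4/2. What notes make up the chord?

A second above C in this key is D.
A fourth above C in this key is F.
A sixth above C in this key is A.
Together with the bass C, this spells D minor seventh in third inversion.

C, D, F, A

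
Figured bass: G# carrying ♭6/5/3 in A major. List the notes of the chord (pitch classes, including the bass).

G#, B, D, Eb

A third above G# in this key is B.
A fifth above G# in this key is D.
A sixth above G# in this key is E, lowered to Eb by the flat.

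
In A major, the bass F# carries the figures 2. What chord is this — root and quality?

G# half-diminished seventh

The figures 2 indicate a seventh chord in third inversion.
In third inversion the root lies a second above the bass: a second above F# in A major is G#.
The chord tones are F#, G#, B, D, giving G# half-diminished seventh.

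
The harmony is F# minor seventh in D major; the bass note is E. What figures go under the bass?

4/2

E is the seventh of F# minor seventh, so the chord is in third inversion.
A seventh chord in third inversion is figured 6/4/2, conventionally abbreviated 4/2.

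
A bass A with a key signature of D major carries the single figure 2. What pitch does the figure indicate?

B

Counting 1 letter step above A lands on B; in D major, that letter is B.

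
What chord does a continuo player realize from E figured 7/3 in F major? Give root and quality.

The figures 7/3 indicate a seventh chord in root position.
In root position the bass is the root, so the root is E.
The chord tones are E, G, Bb, D, giving E half-diminished seventh.

E half-diminished seventh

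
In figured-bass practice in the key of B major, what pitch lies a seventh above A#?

G#

Counting 6 letter steps above A# lands on G; in B major, that letter is G#.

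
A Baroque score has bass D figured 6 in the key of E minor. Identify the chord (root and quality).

B minor

The figures 6 indicate a triad in first inversion.
In first inversion the root lies a sixth above the bass: a sixth above D in E minor is B.
The chord tones are D, F#, B, giving B minor.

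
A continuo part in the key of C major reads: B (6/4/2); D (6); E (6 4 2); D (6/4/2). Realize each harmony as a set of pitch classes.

B (6/4/2): B, C, E, G.
D (6/3): D, F, B.
E (6/4/2): E, F, A, C.
D (6/4/2): D, E, G, B.

B, C, E, G | D, F, B | E, F, A, C | D, E, G, B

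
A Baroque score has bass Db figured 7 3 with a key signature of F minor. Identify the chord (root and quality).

Db major seventh

The figures 7 3 indicate a seventh chord in root position.
In root position the bass is the root, so the root is Db.
The chord tones are Db, F, Ab, C, giving Db major seventh.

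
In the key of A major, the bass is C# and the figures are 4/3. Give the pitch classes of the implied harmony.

C#, E, F#, A

The written figures 4/3 are shorthand for 6/4/3: the 6 is implied.
A third above C# in this key is E.
A fourth above C# in this key is F#.
A sixth above C# in this key is A.
Together with the bass C#, this spells F# minor seventh in second inversion.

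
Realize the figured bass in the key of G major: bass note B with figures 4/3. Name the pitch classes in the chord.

B, D, E, G

The written figures 4/3 are shorthand for 6/4/3: the 6 is implied.
A third above B in this key is D.
A fourth above B in this key is E.
A sixth above B in this key is G.
Together with the bass B, this spells E minor seventh in second inversion.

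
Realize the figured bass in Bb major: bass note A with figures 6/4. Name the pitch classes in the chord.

A fourth above A in this key is D.
A sixth above A in this key is F.
Together with the bass A, this spells D minor in second inversion.

A, D, F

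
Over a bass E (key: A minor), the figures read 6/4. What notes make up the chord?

E, A, C

A fourth above E in this key is A.
A sixth above E in this key is C.
Together with the bass E, this spells A minor in second inversion.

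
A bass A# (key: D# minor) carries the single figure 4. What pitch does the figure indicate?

D#

Counting 3 letter steps above A# lands on D; in D# minor, that letter is D#.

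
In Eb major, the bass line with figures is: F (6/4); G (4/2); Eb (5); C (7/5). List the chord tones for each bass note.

F, Bb, D | G, Ab, C, Eb | Eb, G, Bb | C, Eb, G, Bb

F (6/4): F, Bb, D.
G (6/4/2): G, Ab, C, Eb.
Eb (5/3): Eb, G, Bb.
C (7/5/3): C, Eb, G, Bb.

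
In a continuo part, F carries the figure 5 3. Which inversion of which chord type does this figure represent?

triad, root position

Intervals of 5/3 above the bass form a triad; the bass is the root, so this is root position.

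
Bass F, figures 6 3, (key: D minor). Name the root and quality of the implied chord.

D minor

The figures 6 3 indicate a triad in first inversion.
In first inversion the root lies a sixth above the bass: a sixth above F in D minor is D.
The chord tones are F, A, D, giving D minor.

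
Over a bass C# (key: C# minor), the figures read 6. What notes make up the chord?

C#, E, A

The written figures 6 are shorthand for 6/3: the 3 is implied.
A third above C# in this key is E.
A sixth above C# in this key is A.
Together with the bass C#, this spells A major in first inversion.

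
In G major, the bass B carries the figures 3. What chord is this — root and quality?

B minor

The figures 3 indicate a triad in root position.
In root position the bass is the root, so the root is B.
The chord tones are B, D, F#, giving B minor.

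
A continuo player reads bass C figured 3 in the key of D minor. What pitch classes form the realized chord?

The written figures 3 are shorthand for 5/3: the 5 is implied.
A third above C in this key is E.
A fifth above C in this key is G.
Together with the bass C, this spells C major in root position.

C, E, G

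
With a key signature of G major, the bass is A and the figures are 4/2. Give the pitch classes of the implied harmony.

The written figures 4/2 are shorthand for 6/4/2: the 6 is implied.
A second above A in this key is B.
A fourth above A in this key is D.
A sixth above A in this key is F#.
Together with the bass A, this spells B minor seventh in third inversion.

A, B, D, F#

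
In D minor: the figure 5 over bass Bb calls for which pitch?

F

Counting 4 letter steps above Bb lands on F; in D minor, that letter is F.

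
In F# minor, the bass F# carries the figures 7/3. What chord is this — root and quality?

The figures 7/3 indicate a seventh chord in root position.
In root position the bass is the root, so the root is F#.
The chord tones are F#, A, C#, E, giving F# minor seventh.

F# minor seventh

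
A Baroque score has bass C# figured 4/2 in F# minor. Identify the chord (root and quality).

The figures 4/2 indicate a seventh chord in third inversion.
In third inversion the root lies a second above the bass: a second above C# in F# minor is D.
The chord tones are C#, D, F#, A, giving D major seventh.

D major seventh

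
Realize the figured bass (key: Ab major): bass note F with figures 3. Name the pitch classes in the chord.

The written figures 3 are shorthand for 5/3: the 5 is implied.
A third above F in this key is Ab.
A fifth above F in this key is C.
Together with the bass F, this spells F minor in root position.

F, Ab, C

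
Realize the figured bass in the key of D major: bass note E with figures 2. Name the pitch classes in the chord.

The written figures 2 are shorthand for 6/4/2: the 6/4 are implied.
A second above E in this key is F#.
A fourth above E in this key is A.
A sixth above E in this key is C#.
Together with the bass E, this spells F# minor seventh in third inversion.

E, F#, A, C#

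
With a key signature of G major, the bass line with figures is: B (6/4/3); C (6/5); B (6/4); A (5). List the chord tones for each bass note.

B, D, E, G | C, E, G, A | B, E, G | A, C, E

B (6/4/3): B, D, E, G.
C (6/5/3): C, E, G, A.
B (6/4): B, E, G.
A (5/3): A, C, E.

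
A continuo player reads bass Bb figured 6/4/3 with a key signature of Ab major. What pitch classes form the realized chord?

A third above Bb in this key is Db.
A fourth above Bb in this key is Eb.
A sixth above Bb in this key is G.
Together with the bass Bb, this spells Eb dominant seventh in second inversion.

Bb, Db, Eb, G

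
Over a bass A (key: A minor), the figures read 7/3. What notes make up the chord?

A, C, E, G

The written figures 7/3 are shorthand for 7/5/3: the 5 is implied.
A third above A in this key is C.
A fifth above A in this key is E.
A seventh above A in this key is G.
Together with the bass A, this spells A minor seventh in root position.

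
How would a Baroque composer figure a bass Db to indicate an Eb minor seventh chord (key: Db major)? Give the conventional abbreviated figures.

4/2

Db is the seventh of Eb minor seventh, so the chord is in third inversion.
A seventh chord in third inversion is figured 6/4/2, conventionally abbreviated 4/2.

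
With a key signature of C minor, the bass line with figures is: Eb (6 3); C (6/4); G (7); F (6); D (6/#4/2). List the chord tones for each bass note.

Eb (6/3): Eb, G, C.
C (6/4): C, F, Ab.
G (7/5/3): G, Bb, D, F.
F (6/3): F, Ab, D.
D (6/#4/2): D, Eb, G#, Bb.

Eb, G, C | C, F, Ab | G, Bb, D, F | F, Ab, D | D, Eb, G#, Bb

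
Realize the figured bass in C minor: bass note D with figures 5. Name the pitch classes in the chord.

The written figures 5 are shorthand for 5/3: the 3 is implied.
A third above D in this key is F.
A fifth above D in this key is Ab.
Together with the bass D, this spells D diminished in root position.

D, F, Ab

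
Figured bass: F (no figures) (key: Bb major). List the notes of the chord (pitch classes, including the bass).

F, A, C

An unfigured bass implies 5/3.
A third above F in this key is A.
A fifth above F in this key is C.
Together with the bass F, this spells F major in root position.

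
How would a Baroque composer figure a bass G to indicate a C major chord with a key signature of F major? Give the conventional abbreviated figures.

6/4

G is the fifth of C major, so the chord is in second inversion.
A triad in second inversion is figured 6/4, conventionally abbreviated 6/4.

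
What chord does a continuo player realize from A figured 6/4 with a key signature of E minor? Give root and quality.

D major

The figures 6/4 indicate a triad in second inversion.
In second inversion the root lies a fourth above the bass: a fourth above A in E minor is D.
The chord tones are A, D, F#, giving D major.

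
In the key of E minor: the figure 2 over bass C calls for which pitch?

Counting 1 letter step above C lands on D; in E minor, that letter is D.

D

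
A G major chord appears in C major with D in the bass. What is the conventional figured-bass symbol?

D is the fifth of G major, so the chord is in second inversion.
A triad in second inversion is figured 6/4, conventionally abbreviated 6/4.

6/4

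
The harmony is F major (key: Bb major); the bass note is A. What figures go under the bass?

A is the third of F major, so the chord is in first inversion.
A triad in first inversion is figured 6/3, conventionally abbreviated 6.

6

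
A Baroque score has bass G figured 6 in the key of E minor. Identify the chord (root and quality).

E minor

The figures 6 indicate a triad in first inversion.
In first inversion the root lies a sixth above the bass: a sixth above G in E minor is E.
The chord tones are G, B, E, giving E minor.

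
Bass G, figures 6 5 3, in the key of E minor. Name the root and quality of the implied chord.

The figures 6 5 3 indicate a seventh chord in first inversion.
In first inversion the root lies a sixth above the bass: a sixth above G in E minor is E.
The chord tones are G, B, D, E, giving E minor seventh.

E minor seventh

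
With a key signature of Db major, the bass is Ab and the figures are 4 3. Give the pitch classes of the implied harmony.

Ab, C, Db, F

The written figures 4 3 are shorthand for 6/4/3: the 6 is implied.
A third above Ab in this key is C.
A fourth above Ab in this key is Db.
A sixth above Ab in this key is F.
Together with the bass Ab, this spells Db major seventh in second inversion.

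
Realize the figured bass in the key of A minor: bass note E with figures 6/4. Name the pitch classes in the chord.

A fourth above E in this key is A.
A sixth above E in this key is C.
Together with the bass E, this spells A minor in second inversion.

E, A, C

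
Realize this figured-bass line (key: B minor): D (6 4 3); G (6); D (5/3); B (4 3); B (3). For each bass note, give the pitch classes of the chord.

D, F#, G, B | G, B, E | D, F#, A | B, D, E, G | B, D, F#

D (6/4/3): D, F#, G, B.
G (6/3): G, B, E.
D (5/3): D, F#, A.
B (6/4/3): B, D, E, G.
B (5/3): B, D, F#.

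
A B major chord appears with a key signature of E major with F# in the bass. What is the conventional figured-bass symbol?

F# is the fifth of B major, so the chord is in second inversion.
A triad in second inversion is figured 6/4, conventionally abbreviated 6/4.

6/4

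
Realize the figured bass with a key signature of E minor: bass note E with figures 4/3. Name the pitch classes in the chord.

The written figures 4/3 are shorthand for 6/4/3: the 6 is implied.
A third above E in this key is G.
A fourth above E in this key is A.
A sixth above E in this key is C.
Together with the bass E, this spells A minor seventh in second inversion.

E, G, A, C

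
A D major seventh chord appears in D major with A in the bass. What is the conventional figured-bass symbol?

4/3

A is the fifth of D major seventh, so the chord is in second inversion.
A seventh chord in second inversion is figured 6/4/3, conventionally abbreviated 4/3.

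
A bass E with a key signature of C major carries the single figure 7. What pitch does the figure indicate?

Counting 6 letter steps above E lands on D; in C major, that letter is D.

D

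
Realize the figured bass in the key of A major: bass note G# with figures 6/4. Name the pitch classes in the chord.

A fourth above G# in this key is C#.
A sixth above G# in this key is E.
Together with the bass G#, this spells C# minor in second inversion.

G#, C#, E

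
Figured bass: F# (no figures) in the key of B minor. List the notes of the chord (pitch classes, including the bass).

F#, A, C#

An unfigured bass implies 5/3.
A third above F# in this key is A.
A fifth above F# in this key is C#.
Together with the bass F#, this spells F# minor in root position.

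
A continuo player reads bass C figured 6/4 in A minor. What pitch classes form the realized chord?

C, F, A

A fourth above C in this key is F.
A sixth above C in this key is A.
Together with the bass C, this spells F major in second inversion.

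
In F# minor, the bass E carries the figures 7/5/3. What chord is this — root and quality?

E dominant seventh

The figures 7/5/3 indicate a seventh chord in root position.
In root position the bass is the root, so the root is E.
The chord tones are E, G#, B, D, giving E dominant seventh.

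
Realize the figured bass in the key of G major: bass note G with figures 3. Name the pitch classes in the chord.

The written figures 3 are shorthand for 5/3: the 5 is implied.
A third above G in this key is B.
A fifth above G in this key is D.
Together with the bass G, this spells G major in root position.

G, B, D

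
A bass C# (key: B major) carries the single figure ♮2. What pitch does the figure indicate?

Counting 1 letter step above C# lands on D; in B major, that letter is D#.
The ♮2 figure makes it natural, giving D.

D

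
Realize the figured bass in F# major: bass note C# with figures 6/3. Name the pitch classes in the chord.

C#, E#, A#

A third above C# in this key is E#.
A sixth above C# in this key is A#.
Together with the bass C#, this spells A# minor in first inversion.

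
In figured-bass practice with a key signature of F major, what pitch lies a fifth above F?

Counting 4 letter steps above F lands on C; in F major, that letter is C.

C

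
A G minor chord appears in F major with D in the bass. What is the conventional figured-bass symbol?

D is the fifth of G minor, so the chord is in second inversion.
A triad in second inversion is figured 6/4, conventionally abbreviated 6/4.

6/4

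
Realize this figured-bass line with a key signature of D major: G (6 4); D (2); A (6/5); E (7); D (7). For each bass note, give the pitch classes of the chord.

G, C#, E | D, E, G, B | A, C#, E, F# | E, G, B, D | D, F#, A, C#

G (6/4): G, C#, E.
D (6/4/2): D, E, G, B.
A (6/5/3): A, C#, E, F#.
E (7/5/3): E, G, B, D.
D (7/5/3): D, F#, A, C#.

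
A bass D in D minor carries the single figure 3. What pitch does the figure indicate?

F

Counting 2 letter steps above D lands on F; in D minor, that letter is F.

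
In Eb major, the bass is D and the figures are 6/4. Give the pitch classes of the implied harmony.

D, G, Bb

A fourth above D in this key is G.
A sixth above D in this key is Bb.
Together with the bass D, this spells G minor in second inversion.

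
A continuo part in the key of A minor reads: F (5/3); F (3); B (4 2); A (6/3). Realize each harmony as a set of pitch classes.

F, A, C | F, A, C | B, C, E, G | A, C, F

F (5/3): F, A, C.
F (5/3): F, A, C.
B (6/4/2): B, C, E, G.
A (6/3): A, C, F.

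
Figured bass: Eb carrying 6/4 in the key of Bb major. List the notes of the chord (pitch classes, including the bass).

A fourth above Eb in this key is A.
A sixth above Eb in this key is C.
Together with the bass Eb, this spells A diminished in second inversion.

Eb, A, C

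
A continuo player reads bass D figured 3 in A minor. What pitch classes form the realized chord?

D, F, A

The written figures 3 are shorthand for 5/3: the 5 is implied.
A third above D in this key is F.
A fifth above D in this key is A.
Together with the bass D, this spells D minor in root position.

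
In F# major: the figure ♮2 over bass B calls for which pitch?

Counting 1 letter step above B lands on C; in F# major, that letter is C#.
The ♮2 figure makes it natural, giving C.

C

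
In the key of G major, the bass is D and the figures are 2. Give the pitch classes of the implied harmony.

D, E, G, B

The written figures 2 are shorthand for 6/4/2: the 6/4 are implied.
A second above D in this key is E.
A fourth above D in this key is G.
A sixth above D in this key is B.
Together with the bass D, this spells E minor seventh in third inversion.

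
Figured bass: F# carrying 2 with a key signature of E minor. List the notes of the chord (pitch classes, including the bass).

The written figures 2 are shorthand for 6/4/2: the 6/4 are implied.
A second above F# in this key is G.
A fourth above F# in this key is B.
A sixth above F# in this key is D.
Together with the bass F#, this spells G major seventh in third inversion.

F#, G, B, D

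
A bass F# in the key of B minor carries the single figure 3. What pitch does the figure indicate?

A

Counting 2 letter steps above F# lands on A; in B minor, that letter is A.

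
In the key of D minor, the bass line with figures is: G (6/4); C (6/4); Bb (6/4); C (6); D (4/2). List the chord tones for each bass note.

G (6/4): G, C, E.
C (6/4): C, F, A.
Bb (6/4): Bb, E, G.
C (6/3): C, E, A.
D (6/4/2): D, E, G, Bb.

G, C, E | C, F, A | Bb, E, G | C, E, A | D, E, G, Bb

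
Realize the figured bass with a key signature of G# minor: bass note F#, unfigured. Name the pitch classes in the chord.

F#, A#, C#

An unfigured bass implies 5/3.
A third above F# in this key is A#.
A fifth above F# in this key is C#.
Together with the bass F#, this spells F# major in root position.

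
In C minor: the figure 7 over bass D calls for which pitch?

C

Counting 6 letter steps above D lands on C; in C minor, that letter is C.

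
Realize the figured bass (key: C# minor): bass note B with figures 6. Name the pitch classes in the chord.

B, D#, G#

The written figures 6 are shorthand for 6/3: the 3 is implied.
A third above B in this key is D#.
A sixth above B in this key is G#.
Together with the bass B, this spells G# minor in first inversion.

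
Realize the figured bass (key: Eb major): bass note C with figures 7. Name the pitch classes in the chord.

The written figures 7 are shorthand for 7/5/3: the 5/3 are implied.
A third above C in this key is Eb.
A fifth above C in this key is G.
A seventh above C in this key is Bb.
Together with the bass C, this spells C minor seventh in root position.

C, Eb, G, Bb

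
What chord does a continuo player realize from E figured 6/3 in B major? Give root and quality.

The figures 6/3 indicate a triad in first inversion.
In first inversion the root lies a sixth above the bass: a sixth above E in B major is C#.
The chord tones are E, G#, C#, giving C# minor.

C# minor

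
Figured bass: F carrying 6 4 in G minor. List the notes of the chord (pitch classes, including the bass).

F, Bb, D

A fourth above F in this key is Bb.
A sixth above F in this key is D.
Together with the bass F, this spells Bb major in second inversion.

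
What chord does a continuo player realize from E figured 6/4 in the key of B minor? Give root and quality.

The figures 6/4 indicate a triad in second inversion.
In second inversion the root lies a fourth above the bass: a fourth above E in B minor is A.
The chord tones are E, A, C#, giving A major.

A major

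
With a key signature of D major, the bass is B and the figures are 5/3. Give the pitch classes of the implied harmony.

A third above B in this key is D.
A fifth above B in this key is F#.
Together with the bass B, this spells B minor in root position.

B, D, F#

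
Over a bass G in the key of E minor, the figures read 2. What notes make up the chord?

G, A, C, E

The written figures 2 are shorthand for 6/4/2: the 6/4 are implied.
A second above G in this key is A.
A fourth above G in this key is C.
A sixth above G in this key is E.
Together with the bass G, this spells A minor seventh in third inversion.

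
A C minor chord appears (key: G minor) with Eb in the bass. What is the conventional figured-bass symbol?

6

Eb is the third of C minor, so the chord is in first inversion.
A triad in first inversion is figured 6/3, conventionally abbreviated 6.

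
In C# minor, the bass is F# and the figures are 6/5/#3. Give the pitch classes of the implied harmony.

F#, A#, C#, D#

A third above F# in this key is A, raised to A# by the sharp.
A fifth above F# in this key is C#.
A sixth above F# in this key is D#.
Together with the bass F#, this spells D# minor seventh in first inversion.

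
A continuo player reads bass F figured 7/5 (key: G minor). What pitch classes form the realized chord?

The written figures 7/5 are shorthand for 7/5/3: the 3 is implied.
A third above F in this key is A.
A fifth above F in this key is C.
A seventh above F in this key is Eb.
Together with the bass F, this spells F dominant seventh in root position.

F, A, C, Eb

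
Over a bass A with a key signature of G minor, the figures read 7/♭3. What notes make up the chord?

A, Cb, Eb, G

The written figures 7/♭3 are shorthand for 7/5/3: the 5 is implied.
A third above A in this key is C, lowered to Cb by the flat.
A fifth above A in this key is Eb.
A seventh above A in this key is G.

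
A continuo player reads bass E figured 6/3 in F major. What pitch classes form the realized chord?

A third above E in this key is G.
A sixth above E in this key is C.
Together with the bass E, this spells C major in first inversion.

E, G, C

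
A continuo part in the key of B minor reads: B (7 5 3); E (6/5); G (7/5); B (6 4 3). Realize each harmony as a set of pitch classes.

B, D, F#, A | E, G, B, C# | G, B, D, F# | B, D, E, G

B (7/5/3): B, D, F#, A.
E (6/5/3): E, G, B, C#.
G (7/5/3): G, B, D, F#.
B (6/4/3): B, D, E, G.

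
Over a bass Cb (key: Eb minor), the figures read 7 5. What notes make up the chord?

The written figures 7 5 are shorthand for 7/5/3: the 3 is implied.
A third above Cb in this key is Eb.
A fifth above Cb in this key is Gb.
A seventh above Cb in this key is Bb.
Together with the bass Cb, this spells Cb major seventh in root position.

Cb, Eb, Gb, Bb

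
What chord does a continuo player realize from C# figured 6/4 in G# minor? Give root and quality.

The figures 6/4 indicate a triad in second inversion.
In second inversion the root lies a fourth above the bass: a fourth above C# in G# minor is F#.
The chord tones are C#, F#, A#, giving F# major.

F# major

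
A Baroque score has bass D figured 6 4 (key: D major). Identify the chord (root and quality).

The figures 6 4 indicate a triad in second inversion.
In second inversion the root lies a fourth above the bass: a fourth above D in D major is G.
The chord tones are D, G, B, giving G major.

G major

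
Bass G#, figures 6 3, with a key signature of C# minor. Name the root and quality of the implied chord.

The figures 6 3 indicate a triad in first inversion.
In first inversion the root lies a sixth above the bass: a sixth above G# in C# minor is E.
The chord tones are G#, B, E, giving E major.

E major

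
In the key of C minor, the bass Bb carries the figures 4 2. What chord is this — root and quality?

The figures 4 2 indicate a seventh chord in third inversion.
In third inversion the root lies a second above the bass: a second above Bb in C minor is C.
The chord tones are Bb, C, Eb, G, giving C minor seventh.

C minor seventh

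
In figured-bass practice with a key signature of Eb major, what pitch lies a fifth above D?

Ab

Counting 4 letter steps above D lands on A; in Eb major, that letter is Ab.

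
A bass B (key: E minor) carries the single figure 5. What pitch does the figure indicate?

Counting 4 letter steps above B lands on F; in E minor, that letter is F#.

F#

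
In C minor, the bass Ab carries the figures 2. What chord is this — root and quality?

The figures 2 indicate a seventh chord in third inversion.
In third inversion the root lies a second above the bass: a second above Ab in C minor is Bb.
The chord tones are Ab, Bb, D, F, giving Bb dominant seventh.

Bb dominant seventh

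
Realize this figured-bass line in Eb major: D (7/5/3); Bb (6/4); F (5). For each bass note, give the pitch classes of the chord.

D, F, Ab, C | Bb, Eb, G | F, Ab, C

D (7/5/3): D, F, Ab, C.
Bb (6/4): Bb, Eb, G.
F (5/3): F, Ab, C.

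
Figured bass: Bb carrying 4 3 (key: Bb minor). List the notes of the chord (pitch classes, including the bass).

Bb, Db, Eb, Gb

The written figures 4 3 are shorthand for 6/4/3: the 6 is implied.
A third above Bb in this key is Db.
A fourth above Bb in this key is Eb.
A sixth above Bb in this key is Gb.
Together with the bass Bb, this spells Eb minor seventh in second inversion.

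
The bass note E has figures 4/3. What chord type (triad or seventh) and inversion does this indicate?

seventh chord, second inversion

4/3 is shorthand for 6/4/3.
Intervals of 6/4/3 above the bass form a seventh chord; the bass is the fifth, so this is second inversion.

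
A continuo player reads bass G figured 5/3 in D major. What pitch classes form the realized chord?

G, B, D

A third above G in this key is B.
A fifth above G in this key is D.
Together with the bass G, this spells G major in root position.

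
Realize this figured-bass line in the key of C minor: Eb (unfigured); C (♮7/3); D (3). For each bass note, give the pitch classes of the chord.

Eb, G, Bb | C, Eb, G, B | D, F, Ab

Eb (5/3): Eb, G, Bb.
C (♮7/5/3): C, Eb, G, B.
D (5/3): D, F, Ab.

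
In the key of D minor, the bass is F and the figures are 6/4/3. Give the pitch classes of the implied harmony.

A third above F in this key is A.
A fourth above F in this key is Bb.
A sixth above F in this key is D.
Together with the bass F, this spells Bb major seventh in second inversion.

F, A, Bb, D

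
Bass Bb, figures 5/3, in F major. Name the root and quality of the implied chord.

The figures 5/3 indicate a triad in root position.
In root position the bass is the root, so the root is Bb.
The chord tones are Bb, D, F, giving Bb major.

Bb major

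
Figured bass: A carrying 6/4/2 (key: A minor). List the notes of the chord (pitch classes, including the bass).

A second above A in this key is B.
A fourth above A in this key is D.
A sixth above A in this key is F.
Together with the bass A, this spells B half-diminished seventh in third inversion.

A, B, D, F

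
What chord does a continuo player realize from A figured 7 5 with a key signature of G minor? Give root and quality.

The figures 7 5 indicate a seventh chord in root position.
In root position the bass is the root, so the root is A.
The chord tones are A, C, Eb, G, giving A half-diminished seventh.

A half-diminished seventh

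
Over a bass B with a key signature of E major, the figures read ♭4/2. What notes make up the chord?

The written figures ♭4/2 are shorthand for 6/4/2: the 6 is implied.
A second above B in this key is C#.
A fourth above B in this key is E, lowered to Eb by the flat.
A sixth above B in this key is G#.

B, C#, Eb, G#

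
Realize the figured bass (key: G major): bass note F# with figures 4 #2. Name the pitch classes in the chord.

F#, G#, B, D

The written figures 4 #2 are shorthand for 6/4/2: the 6 is implied.
A second above F# in this key is G, raised to G# by the sharp.
A fourth above F# in this key is B.
A sixth above F# in this key is D.
Together with the bass F#, this spells G# half-diminished seventh in third inversion.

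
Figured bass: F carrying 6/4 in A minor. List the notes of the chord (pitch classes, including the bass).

F, B, D

A fourth above F in this key is B.
A sixth above F in this key is D.
Together with the bass F, this spells B diminished in second inversion.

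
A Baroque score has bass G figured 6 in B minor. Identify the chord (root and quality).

E minor

The figures 6 indicate a triad in first inversion.
In first inversion the root lies a sixth above the bass: a sixth above G in B minor is E.
The chord tones are G, B, E, giving E minor.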